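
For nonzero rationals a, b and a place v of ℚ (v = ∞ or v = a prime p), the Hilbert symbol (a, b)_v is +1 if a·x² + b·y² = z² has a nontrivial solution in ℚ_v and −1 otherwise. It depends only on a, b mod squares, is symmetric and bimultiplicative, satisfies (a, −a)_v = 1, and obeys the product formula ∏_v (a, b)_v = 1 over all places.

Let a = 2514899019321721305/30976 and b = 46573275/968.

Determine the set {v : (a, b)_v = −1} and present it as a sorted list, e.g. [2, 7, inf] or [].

(a, b) ≡ (23345, 76038) mod (ℚ^×)²; places V = {2, 3, 5, 7, 11, 13, 19, 23, 29, ∞}.
(a,b)_7: α=3, u≡3; β=2, v≡4 (mod 7); (3|7)=-1, (4|7)=+1; sign (−1)^0·-1^2·+1^3 = +1.
(a,b)_∞: sgn(23345)=+, sgn(76038)=+, so +1.
(a,b)_3: α=4, u≡2; β=1, v≡2 (mod 3); (2|3)=-1, (2|3)=-1; sign (−1)^0·-1^1·-1^4 = -1.
(a,b)_23: α=3, u≡2; β=1, v≡14 (mod 23); (2|23)=+1, (14|23)=-1; sign (−1)^1·+1^1·-1^3 = +1.
(a,b)_11: α=-2, u≡3; β=-2, v≡7 (mod 11); (3|11)=+1, (7|11)=-1; sign (−1)^0·+1^-2·-1^-2 = +1.
(a,b)_2: α=-8, β=-3; u≡1, v≡3 (mod 8); ε(u)ε(v)=0·1, αω(v)=-8·1, βω(u)=-3·0; sum ≡ 0  ⇒  +1.
(a,b)_13: α=2, u≡3; β=0, v≡10 (mod 13); (3|13)=+1, (10|13)=+1; sign (−1)^0·+1^0·+1^2 = +1.
(a,b)_5: α=1, u≡1; β=2, v≡2 (mod 5); (1|5)=+1, (2|5)=-1; sign (−1)^0·+1^2·-1^1 = -1.
(a,b)_19: α=2, u≡3; β=1, v≡3 (mod 19); (3|19)=-1, (3|19)=-1; sign (−1)^0·-1^1·-1^2 = -1.
(a,b)_29: α=3, u≡5; β=1, v≡17 (mod 29); (5|29)=+1, (17|29)=-1; sign (−1)^0·+1^1·-1^3 = -1.
|Ram(23345, 76038)| = 4, even; anisotropic at {3, 5, 19, 29}.

[3, 5, 19, 29]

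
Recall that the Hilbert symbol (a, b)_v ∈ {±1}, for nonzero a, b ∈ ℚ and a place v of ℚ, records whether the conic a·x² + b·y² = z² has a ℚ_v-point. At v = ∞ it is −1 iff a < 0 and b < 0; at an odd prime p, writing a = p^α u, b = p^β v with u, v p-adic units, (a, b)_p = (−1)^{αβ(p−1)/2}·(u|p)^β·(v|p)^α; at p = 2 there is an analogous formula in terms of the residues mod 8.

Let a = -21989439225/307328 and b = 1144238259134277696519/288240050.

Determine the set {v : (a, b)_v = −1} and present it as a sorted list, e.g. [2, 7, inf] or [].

[2, 17, 23, 29]

Mod squares: a ≡ -4002, b ≡ 2958. Check v ∈ {∞, 2, 3, 5, 7, 13, 17, 23, 29}.
v=13: a=13^2·(≡8), b=13^4·(≡7) mod 13; (8|13)=-1, (7|13)=-1; (−1)^{2·4·6}·(-1)^4·(-1)^2 = +1.
v=5: a=5^2·(≡2), b=5^-2·(≡2) mod 5; (2|5)=-1, (2|5)=-1; (−1)^{2·-2·2}·(-1)^-2·(-1)^2 = +1.
v=2: v_2(a)=-7, v_2(b)=-1; units ≡ 7, 7 (mod 8); ε·ε+αω+βω = 1·1+-7·0+-1·0 ≡ 1  ⇒  (a,b)_2 = -1.
v=29: a=29^1·(≡16), b=29^3·(≡15) mod 29; (16|29)=+1, (15|29)=-1; (−1)^{1·3·14}·(+1)^3·(-1)^1 = -1.
v=3: a=3^3·(≡1), b=3^7·(≡2) mod 3; (1|3)=+1, (2|3)=-1; (−1)^{3·7·1}·(+1)^7·(-1)^3 = +1.
v=17: a=17^2·(≡7), b=17^5·(≡4) mod 17; (7|17)=-1, (4|17)=+1; (−1)^{2·5·8}·(-1)^5·(+1)^2 = -1.
v=23: a=23^1·(≡11), b=23^2·(≡21) mod 23; (11|23)=-1, (21|23)=-1; (−1)^{1·2·11}·(-1)^2·(-1)^1 = -1.
v=7: a=7^-4·(≡1), b=7^-8·(≡4) mod 7; (1|7)=+1, (4|7)=+1; (−1)^{-4·-8·3}·(+1)^-8·(+1)^-4 = +1.
v=∞: -4002 < 0 and 2958 > 0  ⇒  (a,b)_∞ = +1.
(-4002, 2958 / ℚ) ramifies at {2, 17, 23, 29}: a division algebra.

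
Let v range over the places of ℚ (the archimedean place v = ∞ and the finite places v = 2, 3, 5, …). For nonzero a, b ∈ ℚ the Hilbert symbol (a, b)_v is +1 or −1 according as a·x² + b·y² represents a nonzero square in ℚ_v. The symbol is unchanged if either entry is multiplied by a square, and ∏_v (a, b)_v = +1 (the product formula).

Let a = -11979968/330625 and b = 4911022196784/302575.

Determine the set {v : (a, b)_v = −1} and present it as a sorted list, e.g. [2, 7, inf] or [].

[13, 17, 23, 31]

Mod squares: a ≡ -1547, b ≡ 528333. Check v ∈ {∞, 2, 3, 5, 7, 11, 13, 17, 19, 23, 31}.
v=7: a=7^1·(≡6), b=7^-2·(≡4) mod 7; (6|7)=-1, (4|7)=+1; (−1)^{1·-2·3}·(-1)^-2·(+1)^1 = +1.
v=3: a=3^0·(≡1), b=3^5·(≡2) mod 3; (1|3)=+1, (2|3)=-1; (−1)^{0·5·1}·(+1)^5·(-1)^0 = +1.
v=5: a=5^-4·(≡3), b=5^-2·(≡3) mod 5; (3|5)=-1, (3|5)=-1; (−1)^{-4·-2·2}·(-1)^-2·(-1)^-4 = +1.
v=13: a=13^1·(≡11), b=13^-1·(≡3) mod 13; (11|13)=-1, (3|13)=+1; (−1)^{1·-1·6}·(-1)^-1·(+1)^1 = -1.
v=19: a=19^0·(≡17), b=19^-1·(≡2) mod 19; (17|19)=+1, (2|19)=-1; (−1)^{0·-1·9}·(+1)^-1·(-1)^0 = +1.
v=∞: -1547 < 0 and 528333 > 0  ⇒  (a,b)_∞ = +1.
v=23: a=23^-2·(≡22), b=23^1·(≡21) mod 23; (22|23)=-1, (21|23)=-1; (−1)^{-2·1·11}·(-1)^1·(-1)^-2 = -1.
v=31: a=31^0·(≡23), b=31^1·(≡26) mod 31; (23|31)=-1, (26|31)=-1; (−1)^{0·1·15}·(-1)^1·(-1)^0 = -1.
v=2: v_2(a)=6, v_2(b)=4; units ≡ 5, 5 (mod 8); ε·ε+αω+βω = 0·0+6·1+4·1 ≡ 0  ⇒  (a,b)_2 = +1.
v=11: a=11^2·(≡4), b=11^6·(≡5) mod 11; (4|11)=+1, (5|11)=+1; (−1)^{2·6·5}·(+1)^6·(+1)^2 = +1.
v=17: a=17^1·(≡11), b=17^0·(≡12) mod 17; (11|17)=-1, (12|17)=-1; (−1)^{1·0·8}·(-1)^0·(-1)^1 = -1.
|Ram(-1547, 528333)| = 4, even; anisotropic at {13, 17, 23, 31}.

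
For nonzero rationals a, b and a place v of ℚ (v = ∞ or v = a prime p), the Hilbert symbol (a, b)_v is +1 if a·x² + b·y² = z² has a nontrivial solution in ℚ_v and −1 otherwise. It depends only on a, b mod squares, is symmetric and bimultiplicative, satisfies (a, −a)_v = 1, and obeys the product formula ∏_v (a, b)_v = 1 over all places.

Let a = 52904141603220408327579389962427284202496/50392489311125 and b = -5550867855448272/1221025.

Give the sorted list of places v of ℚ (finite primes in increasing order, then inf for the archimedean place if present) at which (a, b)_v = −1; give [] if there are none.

[3, 5, 23, 37, 41, 43]

(a, b) ≡ (410205, -1061197) mod (ℚ^×)²; places V = {2, 3, 5, 7, 13, 17, 23, 29, 31, 37, 41, 43, ∞}.
(a,b)_23: α=3, u≡22; β=1, v≡17 (mod 23); (22|23)=-1, (17|23)=-1; sign (−1)^1·-1^1·-1^3 = -1.
(a,b)_5: α=-3, u≡4; β=-2, v≡3 (mod 5); (4|5)=+1, (3|5)=-1; sign (−1)^0·+1^-2·-1^-3 = -1.
(a,b)_17: α=-4, u≡12; β=-2, v≡10 (mod 17); (12|17)=-1, (10|17)=-1; sign (−1)^0·-1^-2·-1^-4 = +1.
(a,b)_29: α=3, u≡24; β=1, v≡28 (mod 29); (24|29)=+1, (28|29)=+1; sign (−1)^0·+1^1·+1^3 = +1.
(a,b)_13: α=-6, u≡3; β=-2, v≡2 (mod 13); (3|13)=+1, (2|13)=-1; sign (−1)^0·+1^-2·-1^-6 = +1.
(a,b)_37: α=2, u≡19; β=1, v≡5 (mod 37); (19|37)=-1, (5|37)=-1; sign (−1)^0·-1^1·-1^2 = -1.
(a,b)_41: α=5, u≡37; β=2, v≡22 (mod 41); (37|41)=+1, (22|41)=-1; sign (−1)^0·+1^2·-1^5 = -1.
(a,b)_7: α=10, u≡5; β=4, v≡3 (mod 7); (5|7)=-1, (3|7)=-1; sign (−1)^0·-1^4·-1^10 = +1.
(a,b)_∞: sgn(410205)=+, sgn(-1061197)=−, so +1.
(a,b)_31: α=2, u≡29; β=0, v≡12 (mod 31); (29|31)=-1, (12|31)=-1; sign (−1)^0·-1^0·-1^2 = +1.
(a,b)_2: α=10, β=4; u≡5, v≡3 (mod 8); ε(u)ε(v)=0·1, αω(v)=10·1, βω(u)=4·1; sum ≡ 0  ⇒  +1.
(a,b)_3: α=7, u≡1; β=4, v≡2 (mod 3); (1|3)=+1, (2|3)=-1; sign (−1)^0·+1^4·-1^7 = -1.
(a,b)_43: α=2, u≡18; β=1, v≡39 (mod 43); (18|43)=-1, (39|43)=-1; sign (−1)^0·-1^1·-1^2 = -1.
(410205, -1061197 / ℚ) ramifies at {3, 5, 23, 37, 41, 43}: a division algebra.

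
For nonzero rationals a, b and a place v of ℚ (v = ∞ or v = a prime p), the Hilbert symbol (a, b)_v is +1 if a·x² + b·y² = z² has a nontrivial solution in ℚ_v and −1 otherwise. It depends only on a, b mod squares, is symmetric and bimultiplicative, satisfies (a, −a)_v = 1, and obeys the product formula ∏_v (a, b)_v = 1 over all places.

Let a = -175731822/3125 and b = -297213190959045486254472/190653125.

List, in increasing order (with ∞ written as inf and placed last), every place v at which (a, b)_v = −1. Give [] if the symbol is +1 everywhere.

[3, 7, 41, inf]

Mod squares: a ≡ -97628790, b ≡ -66010. Check v ∈ {∞, 2, 3, 5, 7, 13, 17, 19, 23, 29, 41}.
v=2: v_2(a)=1, v_2(b)=3; units ≡ 5, 3 (mod 8); ε·ε+αω+βω = 0·1+1·1+3·1 ≡ 0  ⇒  (a,b)_2 = +1.
v=41: a=41^1·(≡18), b=41^3·(≡17) mod 41; (18|41)=+1, (17|41)=-1; (−1)^{1·3·20}·(+1)^3·(-1)^1 = -1.
v=19: a=19^0·(≡10), b=19^-2·(≡12) mod 19; (10|19)=-1, (12|19)=-1; (−1)^{0·-2·9}·(-1)^-2·(-1)^0 = +1.
v=17: a=17^1·(≡9), b=17^2·(≡8) mod 17; (9|17)=+1, (8|17)=+1; (−1)^{1·2·8}·(+1)^2·(+1)^1 = +1.
v=3: a=3^3·(≡2), b=3^12·(≡2) mod 3; (2|3)=-1, (2|3)=-1; (−1)^{3·12·1}·(-1)^12·(-1)^3 = -1.
v=7: a=7^1·(≡3), b=7^3·(≡6) mod 7; (3|7)=-1, (6|7)=-1; (−1)^{1·3·3}·(-1)^3·(-1)^1 = -1.
v=13: a=13^0·(≡4), b=13^-2·(≡9) mod 13; (4|13)=+1, (9|13)=+1; (−1)^{0·-2·6}·(+1)^-2·(+1)^0 = +1.
v=5: a=5^-5·(≡3), b=5^-5·(≡2) mod 5; (3|5)=-1, (2|5)=-1; (−1)^{-5·-5·2}·(-1)^-5·(-1)^-5 = +1.
v=∞: -97628790 < 0 and -66010 < 0  ⇒  (a,b)_∞ = -1.
v=23: a=23^1·(≡2), b=23^3·(≡10) mod 23; (2|23)=+1, (10|23)=-1; (−1)^{1·3·11}·(+1)^3·(-1)^1 = +1.
v=29: a=29^1·(≡24), b=29^2·(≡25) mod 29; (24|29)=+1, (25|29)=+1; (−1)^{1·2·14}·(+1)^2·(+1)^1 = +1.
|Ram(-97628790, -66010)| = 4, even; anisotropic at {3, 7, 41, ∞}.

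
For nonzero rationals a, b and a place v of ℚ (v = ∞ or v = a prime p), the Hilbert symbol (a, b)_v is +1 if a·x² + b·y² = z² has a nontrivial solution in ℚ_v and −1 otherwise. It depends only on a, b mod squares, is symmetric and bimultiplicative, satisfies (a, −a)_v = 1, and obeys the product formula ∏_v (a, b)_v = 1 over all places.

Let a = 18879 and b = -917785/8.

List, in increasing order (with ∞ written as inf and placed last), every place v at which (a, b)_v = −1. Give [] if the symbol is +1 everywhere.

Mod squares: a ≡ 18879, b ≡ -15170. Check v ∈ {∞, 2, 3, 5, 7, 11, 29, 31, 37, 41}.
v=37: a=37^0·(≡9), b=37^1·(≡12) mod 37; (9|37)=+1, (12|37)=+1; (−1)^{0·1·18}·(+1)^1·(+1)^0 = +1.
v=∞: 18879 > 0 and -15170 < 0  ⇒  (a,b)_∞ = +1.
v=31: a=31^1·(≡20), b=31^0·(≡4) mod 31; (20|31)=+1, (4|31)=+1; (−1)^{1·0·15}·(+1)^0·(+1)^1 = +1.
v=29: a=29^1·(≡13), b=29^0·(≡19) mod 29; (13|29)=+1, (19|29)=-1; (−1)^{1·0·14}·(+1)^0·(-1)^1 = -1.
v=2: v_2(a)=0, v_2(b)=-3; units ≡ 7, 7 (mod 8); ε·ε+αω+βω = 1·1+0·0+-3·0 ≡ 1  ⇒  (a,b)_2 = -1.
v=5: a=5^0·(≡4), b=5^1·(≡1) mod 5; (4|5)=+1, (1|5)=+1; (−1)^{0·1·2}·(+1)^1·(+1)^0 = +1.
v=3: a=3^1·(≡2), b=3^0·(≡1) mod 3; (2|3)=-1, (1|3)=+1; (−1)^{1·0·1}·(-1)^0·(+1)^1 = +1.
v=11: a=11^0·(≡3), b=11^2·(≡2) mod 11; (3|11)=+1, (2|11)=-1; (−1)^{0·2·5}·(+1)^2·(-1)^0 = +1.
v=41: a=41^0·(≡19), b=41^1·(≡36) mod 41; (19|41)=-1, (36|41)=+1; (−1)^{0·1·20}·(-1)^1·(+1)^0 = -1.
v=7: a=7^1·(≡2), b=7^0·(≡6) mod 7; (2|7)=+1, (6|7)=-1; (−1)^{1·0·3}·(+1)^0·(-1)^1 = -1.
|Ram(18879, -15170)| = 4, even; anisotropic at {2, 7, 29, 41}.

[2, 7, 29, 41]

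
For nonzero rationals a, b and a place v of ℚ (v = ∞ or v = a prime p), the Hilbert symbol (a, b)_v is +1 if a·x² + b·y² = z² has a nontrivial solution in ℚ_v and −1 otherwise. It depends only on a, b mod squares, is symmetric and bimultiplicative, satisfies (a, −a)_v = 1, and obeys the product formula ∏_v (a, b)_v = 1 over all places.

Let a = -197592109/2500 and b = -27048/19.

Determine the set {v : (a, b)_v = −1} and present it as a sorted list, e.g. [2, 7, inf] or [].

(a, b) ≡ (-234949, -2622) mod (ℚ^×)²; places V = {2, 3, 5, 7, 11, 13, 19, 23, 29, 31, 53, ∞}.
(a,b)_2: α=-2, β=3; u≡3, v≡1 (mod 8); ε(u)ε(v)=1·0, αω(v)=-2·0, βω(u)=3·1; sum ≡ 1  ⇒  -1.
(a,b)_53: α=1, u≡50; β=0, v≡13 (mod 53); (50|53)=-1, (13|53)=+1; sign (−1)^0·-1^0·+1^1 = +1.
(a,b)_11: α=1, u≡5; β=0, v≡7 (mod 11); (5|11)=+1, (7|11)=-1; sign (−1)^0·+1^0·-1^1 = -1.
(a,b)_23: α=0, u≡14; β=1, v≡18 (mod 23); (14|23)=-1, (18|23)=+1; sign (−1)^0·-1^1·+1^0 = -1.
(a,b)_∞: sgn(-234949)=−, sgn(-2622)=−, so -1.
(a,b)_13: α=1, u≡3; β=0, v≡3 (mod 13); (3|13)=+1, (3|13)=+1; sign (−1)^0·+1^0·+1^1 = +1.
(a,b)_5: α=-4, u≡4; β=0, v≡3 (mod 5); (4|5)=+1, (3|5)=-1; sign (−1)^0·+1^0·-1^-4 = +1.
(a,b)_3: α=0, u≡2; β=1, v≡2 (mod 3); (2|3)=-1, (2|3)=-1; sign (−1)^0·-1^1·-1^0 = -1.
(a,b)_7: α=0, u≡6; β=2, v≡3 (mod 7); (6|7)=-1, (3|7)=-1; sign (−1)^0·-1^2·-1^0 = +1.
(a,b)_31: α=1, u≡28; β=0, v≡22 (mod 31); (28|31)=+1, (22|31)=-1; sign (−1)^0·+1^0·-1^1 = -1.
(a,b)_19: α=0, u≡4; β=-1, v≡8 (mod 19); (4|19)=+1, (8|19)=-1; sign (−1)^0·+1^-1·-1^0 = +1.
(a,b)_29: α=2, u≡16; β=0, v≡2 (mod 29); (16|29)=+1, (2|29)=-1; sign (−1)^0·+1^0·-1^2 = +1.
Ram(-234949, -2622) = {2, 3, 11, 23, 31, ∞}; no ℚ_2-point on the conic.

[2, 3, 11, 23, 31, inf]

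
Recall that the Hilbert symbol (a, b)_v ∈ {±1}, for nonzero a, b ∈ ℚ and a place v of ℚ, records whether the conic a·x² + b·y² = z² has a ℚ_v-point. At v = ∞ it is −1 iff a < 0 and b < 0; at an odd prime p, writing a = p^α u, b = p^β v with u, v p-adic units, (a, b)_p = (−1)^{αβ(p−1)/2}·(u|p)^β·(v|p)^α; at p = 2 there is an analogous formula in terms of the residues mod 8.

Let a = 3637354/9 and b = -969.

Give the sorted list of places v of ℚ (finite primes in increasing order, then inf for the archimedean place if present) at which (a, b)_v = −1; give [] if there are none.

[17, 19, 29, 31]

(a, b) ≡ (12586, -969) mod (ℚ^×)²; places V = {2, 3, 7, 17, 19, 29, 31, ∞}.
(a,b)_19: α=0, u≡12; β=1, v≡6 (mod 19); (12|19)=-1, (6|19)=+1; sign (−1)^0·-1^1·+1^0 = -1.
(a,b)_∞: sgn(12586)=+, sgn(-969)=−, so +1.
(a,b)_29: α=1, u≡13; β=0, v≡17 (mod 29); (13|29)=+1, (17|29)=-1; sign (−1)^0·+1^0·-1^1 = -1.
(a,b)_31: α=1, u≡24; β=0, v≡23 (mod 31); (24|31)=-1, (23|31)=-1; sign (−1)^0·-1^0·-1^1 = -1.
(a,b)_3: α=-2, u≡1; β=1, v≡1 (mod 3); (1|3)=+1, (1|3)=+1; sign (−1)^0·+1^1·+1^-2 = +1.
(a,b)_2: α=1, β=0; u≡5, v≡7 (mod 8); ε(u)ε(v)=0·1, αω(v)=1·0, βω(u)=0·1; sum ≡ 0  ⇒  +1.
(a,b)_7: α=1, u≡6; β=0, v≡4 (mod 7); (6|7)=-1, (4|7)=+1; sign (−1)^0·-1^0·+1^1 = +1.
(a,b)_17: α=2, u≡12; β=1, v≡11 (mod 17); (12|17)=-1, (11|17)=-1; sign (−1)^0·-1^1·-1^2 = -1.
(12586, -969 / ℚ) ramifies at {17, 19, 29, 31}: a division algebra.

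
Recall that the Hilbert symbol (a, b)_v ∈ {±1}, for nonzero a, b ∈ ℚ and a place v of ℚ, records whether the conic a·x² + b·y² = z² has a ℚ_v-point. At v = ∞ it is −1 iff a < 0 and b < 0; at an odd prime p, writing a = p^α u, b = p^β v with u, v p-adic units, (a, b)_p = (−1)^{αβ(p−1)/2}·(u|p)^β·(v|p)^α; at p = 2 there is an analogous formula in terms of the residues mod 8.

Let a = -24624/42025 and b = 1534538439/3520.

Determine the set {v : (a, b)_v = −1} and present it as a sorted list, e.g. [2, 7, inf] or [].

[]

Mod squares: a ≡ -19, b ≡ 6545. Check v ∈ {∞, 2, 3, 5, 7, 11, 17, 19, 41}.
v=5: a=5^-2·(≡1), b=5^-1·(≡1) mod 5; (1|5)=+1, (1|5)=+1; (−1)^{-2·-1·2}·(+1)^-1·(+1)^-2 = +1.
v=3: a=3^4·(≡2), b=3^6·(≡2) mod 3; (2|3)=-1, (2|3)=-1; (−1)^{4·6·1}·(-1)^6·(-1)^4 = +1.
v=19: a=19^1·(≡14), b=19^2·(≡1) mod 19; (14|19)=-1, (1|19)=+1; (−1)^{1·2·9}·(-1)^2·(+1)^1 = +1.
v=2: v_2(a)=4, v_2(b)=-6; units ≡ 5, 1 (mod 8); ε·ε+αω+βω = 0·0+4·0+-6·1 ≡ 0  ⇒  (a,b)_2 = +1.
v=∞: -19 < 0 and 6545 > 0  ⇒  (a,b)_∞ = +1.
v=17: a=17^0·(≡9), b=17^1·(≡10) mod 17; (9|17)=+1, (10|17)=-1; (−1)^{0·1·8}·(+1)^1·(-1)^0 = +1.
v=11: a=11^0·(≡1), b=11^-1·(≡5) mod 11; (1|11)=+1, (5|11)=+1; (−1)^{0·-1·5}·(+1)^-1·(+1)^0 = +1.
v=7: a=7^0·(≡4), b=7^3·(≡2) mod 7; (4|7)=+1, (2|7)=+1; (−1)^{0·3·3}·(+1)^3·(+1)^0 = +1.
v=41: a=41^-2·(≡22), b=41^0·(≡15) mod 41; (22|41)=-1, (15|41)=-1; (−1)^{-2·0·20}·(-1)^0·(-1)^-2 = +1.
Ram(a, b) = ∅: the form -19·x² + 6545·y² − z² is isotropic over every ℚ_v, so by Hasse–Minkowski it is isotropic over ℚ.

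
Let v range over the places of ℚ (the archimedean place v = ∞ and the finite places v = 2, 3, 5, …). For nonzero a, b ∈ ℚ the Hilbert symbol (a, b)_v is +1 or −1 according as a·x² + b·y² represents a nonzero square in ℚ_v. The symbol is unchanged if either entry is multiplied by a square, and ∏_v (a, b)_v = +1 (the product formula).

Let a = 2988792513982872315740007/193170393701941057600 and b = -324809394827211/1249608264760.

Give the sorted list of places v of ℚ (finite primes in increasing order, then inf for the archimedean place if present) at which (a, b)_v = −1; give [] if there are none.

[2, 5]

(a, b) ≡ (87, -170810) mod (ℚ^×)²; places V = {2, 3, 5, 7, 11, 19, 23, 29, 31, 41, 43, 47, ∞}.
(a,b)_5: α=-2, u≡3; β=-1, v≡2 (mod 5); (3|5)=-1, (2|5)=-1; sign (−1)^0·-1^-1·-1^-2 = -1.
(a,b)_19: α=-2, u≡5; β=-1, v≡6 (mod 19); (5|19)=+1, (6|19)=+1; sign (−1)^0·+1^-1·+1^-2 = +1.
(a,b)_43: α=-2, u≡31; β=-2, v≡32 (mod 43); (31|43)=+1, (32|43)=-1; sign (−1)^0·+1^-2·-1^-2 = +1.
(a,b)_7: α=10, u≡6; β=4, v≡4 (mod 7); (6|7)=-1, (4|7)=+1; sign (−1)^0·-1^4·+1^10 = +1.
(a,b)_2: α=-6, β=-3; u≡7, v≡3 (mod 8); ε(u)ε(v)=1·1, αω(v)=-6·1, βω(u)=-3·0; sum ≡ 1  ⇒  -1.
(a,b)_29: α=5, u≡14; β=3, v≡26 (mod 29); (14|29)=-1, (26|29)=-1; sign (−1)^0·-1^3·-1^5 = +1.
(a,b)_11: α=-2, u≡2; β=0, v≡4 (mod 11); (2|11)=-1, (4|11)=+1; sign (−1)^0·-1^0·+1^-2 = +1.
(a,b)_3: α=5, u≡2; β=4, v≡1 (mod 3); (2|3)=-1, (1|3)=+1; sign (−1)^0·-1^4·+1^5 = +1.
(a,b)_∞: sgn(87)=+, sgn(-170810)=−, so +1.
(a,b)_23: α=-2, u≡9; β=-2, v≡5 (mod 23); (9|23)=+1, (5|23)=-1; sign (−1)^0·+1^-2·-1^-2 = +1.
(a,b)_47: α=2, u≡41; β=2, v≡29 (mod 47); (41|47)=-1, (29|47)=-1; sign (−1)^0·-1^2·-1^2 = +1.
(a,b)_31: α=2, u≡28; β=1, v≡10 (mod 31); (28|31)=+1, (10|31)=+1; sign (−1)^0·+1^1·+1^2 = +1.
(a,b)_41: α=-4, u≡32; β=-2, v≡21 (mod 41); (32|41)=+1, (21|41)=+1; sign (−1)^0·+1^-2·+1^-4 = +1.
|Ram(87, -170810)| = 2, even; anisotropic at {2, 5}.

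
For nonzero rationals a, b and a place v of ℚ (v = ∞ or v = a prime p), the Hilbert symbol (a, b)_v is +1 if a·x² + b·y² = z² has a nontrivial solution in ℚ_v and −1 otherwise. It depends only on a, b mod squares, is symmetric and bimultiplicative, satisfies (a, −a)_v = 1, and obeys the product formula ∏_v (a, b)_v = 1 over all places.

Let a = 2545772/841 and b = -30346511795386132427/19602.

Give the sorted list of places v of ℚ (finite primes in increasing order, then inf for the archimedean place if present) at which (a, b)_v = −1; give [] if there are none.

[2, 17, 37, 43]

(a, b) ≡ (1763, -64317766) mod (ℚ^×)²; places V = {2, 3, 11, 17, 19, 29, 37, 41, 43, ∞}.
(a,b)_∞: sgn(1763)=+, sgn(-64317766)=−, so +1.
(a,b)_19: α=2, u≡12; β=2, v≡10 (mod 19); (12|19)=-1, (10|19)=-1; sign (−1)^0·-1^2·-1^2 = +1.
(a,b)_11: α=0, u≡4; β=-2, v≡5 (mod 11); (4|11)=+1, (5|11)=+1; sign (−1)^0·+1^-2·+1^0 = +1.
(a,b)_3: α=0, u≡2; β=-4, v≡2 (mod 3); (2|3)=-1, (2|3)=-1; sign (−1)^0·-1^-4·-1^0 = +1.
(a,b)_17: α=0, u≡7; β=1, v≡10 (mod 17); (7|17)=-1, (10|17)=-1; sign (−1)^0·-1^1·-1^0 = -1.
(a,b)_41: α=1, u≡36; β=3, v≡9 (mod 41); (36|41)=+1, (9|41)=+1; sign (−1)^0·+1^3·+1^1 = +1.
(a,b)_29: α=-2, u≡7; β=3, v≡21 (mod 29); (7|29)=+1, (21|29)=-1; sign (−1)^0·+1^3·-1^-2 = +1.
(a,b)_37: α=0, u≡5; β=1, v≡34 (mod 37); (5|37)=-1, (34|37)=+1; sign (−1)^0·-1^1·+1^0 = -1.
(a,b)_43: α=1, u≡23; β=3, v≡6 (mod 43); (23|43)=+1, (6|43)=+1; sign (−1)^1·+1^3·+1^1 = -1.
(a,b)_2: α=2, β=-1; u≡3, v≡5 (mod 8); ε(u)ε(v)=1·0, αω(v)=2·1, βω(u)=-1·1; sum ≡ 1  ⇒  -1.
Ram(1763, -64317766) = {2, 17, 37, 43}; no ℚ_2-point on the conic.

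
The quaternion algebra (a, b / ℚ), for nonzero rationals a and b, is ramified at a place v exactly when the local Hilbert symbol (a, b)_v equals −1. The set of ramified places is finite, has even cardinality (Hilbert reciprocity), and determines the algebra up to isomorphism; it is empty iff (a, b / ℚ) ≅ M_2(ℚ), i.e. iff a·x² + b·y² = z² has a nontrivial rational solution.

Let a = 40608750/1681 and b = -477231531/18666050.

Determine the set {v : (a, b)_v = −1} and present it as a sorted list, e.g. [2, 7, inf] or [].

[2, 13]

(a, b) ≡ (1326, -102) mod (ℚ^×)²; places V = {2, 3, 5, 7, 13, 17, 19, 23, 41, 47, ∞}.
(a,b)_3: α=1, u≡1; β=1, v≡2 (mod 3); (1|3)=+1, (2|3)=-1; sign (−1)^1·+1^1·-1^1 = +1.
(a,b)_∞: sgn(1326)=+, sgn(-102)=−, so +1.
(a,b)_17: α=1, u≡11; β=1, v≡3 (mod 17); (11|17)=-1, (3|17)=-1; sign (−1)^0·-1^1·-1^1 = +1.
(a,b)_2: α=1, β=-1; u≡7, v≡5 (mod 8); ε(u)ε(v)=1·0, αω(v)=1·1, βω(u)=-1·0; sum ≡ 1  ⇒  -1.
(a,b)_7: α=2, u≡6; β=2, v≡6 (mod 7); (6|7)=-1, (6|7)=-1; sign (−1)^0·-1^2·-1^2 = +1.
(a,b)_19: α=0, u≡14; β=2, v≡14 (mod 19); (14|19)=-1, (14|19)=-1; sign (−1)^0·-1^2·-1^0 = +1.
(a,b)_47: α=0, u≡13; β=-2, v≡44 (mod 47); (13|47)=-1, (44|47)=-1; sign (−1)^0·-1^-2·-1^0 = +1.
(a,b)_41: α=-2, u≡13; β=0, v≡5 (mod 41); (13|41)=-1, (5|41)=+1; sign (−1)^0·-1^0·+1^-2 = +1.
(a,b)_23: α=0, u≡21; β=2, v≡4 (mod 23); (21|23)=-1, (4|23)=+1; sign (−1)^0·-1^2·+1^0 = +1.
(a,b)_5: α=4, u≡4; β=-2, v≡2 (mod 5); (4|5)=+1, (2|5)=-1; sign (−1)^0·+1^-2·-1^4 = +1.
(a,b)_13: α=1, u≡8; β=-2, v≡8 (mod 13); (8|13)=-1, (8|13)=-1; sign (−1)^0·-1^-2·-1^1 = -1.
(1326, -102 / ℚ) ramifies at {2, 13}: a division algebra.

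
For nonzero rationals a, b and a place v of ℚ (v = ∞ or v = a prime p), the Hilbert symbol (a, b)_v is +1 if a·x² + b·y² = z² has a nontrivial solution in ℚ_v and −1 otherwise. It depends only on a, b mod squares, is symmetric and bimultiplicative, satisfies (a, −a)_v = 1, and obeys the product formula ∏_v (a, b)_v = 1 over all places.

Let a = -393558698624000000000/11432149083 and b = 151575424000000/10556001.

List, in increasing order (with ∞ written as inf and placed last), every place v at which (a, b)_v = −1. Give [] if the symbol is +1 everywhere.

[2, 13]

(a, b) ≡ (-195, 286) mod (ℚ^×)²; places V = {2, 3, 5, 7, 11, 13, 19, ∞}.
(a,b)_11: α=0, u≡1; β=1, v≡1 (mod 11); (1|11)=+1, (1|11)=+1; sign (−1)^0·+1^1·+1^0 = +1.
(a,b)_5: α=9, u≡4; β=6, v≡1 (mod 5); (4|5)=+1, (1|5)=+1; sign (−1)^0·+1^6·+1^9 = +1.
(a,b)_13: α=7, u≡8; β=3, v≡1 (mod 13); (8|13)=-1, (1|13)=+1; sign (−1)^0·-1^3·+1^7 = -1.
(a,b)_7: α=2, u≡1; β=2, v≡6 (mod 7); (1|7)=+1, (6|7)=-1; sign (−1)^0·+1^2·-1^2 = +1.
(a,b)_∞: sgn(-195)=−, sgn(286)=+, so +1.
(a,b)_3: α=-5, u≡1; β=-4, v≡1 (mod 3); (1|3)=+1, (1|3)=+1; sign (−1)^0·+1^-4·+1^-5 = +1.
(a,b)_19: α=-6, u≡14; β=-4, v≡7 (mod 19); (14|19)=-1, (7|19)=+1; sign (−1)^0·-1^-4·+1^-6 = +1.
(a,b)_2: α=16, β=13; u≡5, v≡7 (mod 8); ε(u)ε(v)=0·1, αω(v)=16·0, βω(u)=13·1; sum ≡ 1  ⇒  -1.
|Ram(-195, 286)| = 2, even; anisotropic at {2, 13}.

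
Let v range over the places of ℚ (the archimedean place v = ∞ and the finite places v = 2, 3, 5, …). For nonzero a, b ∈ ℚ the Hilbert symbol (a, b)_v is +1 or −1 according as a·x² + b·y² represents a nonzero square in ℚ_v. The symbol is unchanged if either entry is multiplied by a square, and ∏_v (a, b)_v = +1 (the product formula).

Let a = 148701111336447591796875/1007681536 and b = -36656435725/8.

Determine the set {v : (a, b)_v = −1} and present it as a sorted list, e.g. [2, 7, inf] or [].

[5, 7, 13, 23]

(a, b) ≡ (115, -71162) mod (ℚ^×)²; places V = {2, 3, 5, 7, 11, 13, 17, 23, 29, 31, ∞}.
(a,b)_29: α=0, u≡22; β=2, v≡9 (mod 29); (22|29)=+1, (9|29)=+1; sign (−1)^0·+1^2·+1^0 = +1.
(a,b)_13: α=2, u≡5; β=1, v≡4 (mod 13); (5|13)=-1, (4|13)=+1; sign (−1)^0·-1^1·+1^2 = -1.
(a,b)_7: α=6, u≡6; β=3, v≡3 (mod 7); (6|7)=-1, (3|7)=-1; sign (−1)^0·-1^3·-1^6 = -1.
(a,b)_2: α=-20, β=-3; u≡3, v≡3 (mod 8); ε(u)ε(v)=1·1, αω(v)=-20·1, βω(u)=-3·1; sum ≡ 0  ⇒  +1.
(a,b)_5: α=9, u≡2; β=2, v≡2 (mod 5); (2|5)=-1, (2|5)=-1; sign (−1)^0·-1^2·-1^9 = -1.
(a,b)_31: α=-2, u≡27; β=0, v≡25 (mod 31); (27|31)=-1, (25|31)=+1; sign (−1)^0·-1^0·+1^-2 = +1.
(a,b)_∞: sgn(115)=+, sgn(-71162)=−, so +1.
(a,b)_11: α=2, u≡4; β=0, v≡10 (mod 11); (4|11)=+1, (10|11)=-1; sign (−1)^0·+1^0·-1^2 = +1.
(a,b)_17: α=2, u≡8; β=1, v≡15 (mod 17); (8|17)=+1, (15|17)=+1; sign (−1)^0·+1^1·+1^2 = +1.
(a,b)_23: α=3, u≡11; β=1, v≡22 (mod 23); (11|23)=-1, (22|23)=-1; sign (−1)^1·-1^1·-1^3 = -1.
(a,b)_3: α=2, u≡1; β=0, v≡1 (mod 3); (1|3)=+1, (1|3)=+1; sign (−1)^0·+1^0·+1^2 = +1.
Ram(115, -71162) = {5, 7, 13, 23}; no ℚ_5-point on the conic.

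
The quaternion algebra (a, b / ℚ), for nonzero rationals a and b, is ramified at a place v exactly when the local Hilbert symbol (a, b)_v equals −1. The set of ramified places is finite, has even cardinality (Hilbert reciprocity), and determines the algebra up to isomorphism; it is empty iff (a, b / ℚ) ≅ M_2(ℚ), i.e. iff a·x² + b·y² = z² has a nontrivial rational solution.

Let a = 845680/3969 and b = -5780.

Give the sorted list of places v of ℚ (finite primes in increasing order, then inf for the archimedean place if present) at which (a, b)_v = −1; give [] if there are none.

[2, 11]

Mod squares: a ≡ 55, b ≡ -5. Check v ∈ {∞, 2, 3, 5, 7, 11, 17, 31}.
v=3: a=3^-4·(≡1), b=3^0·(≡1) mod 3; (1|3)=+1, (1|3)=+1; (−1)^{-4·0·1}·(+1)^0·(+1)^-4 = +1.
v=2: v_2(a)=4, v_2(b)=2; units ≡ 7, 3 (mod 8); ε·ε+αω+βω = 1·1+4·1+2·0 ≡ 1  ⇒  (a,b)_2 = -1.
v=31: a=31^2·(≡12), b=31^0·(≡17) mod 31; (12|31)=-1, (17|31)=-1; (−1)^{2·0·15}·(-1)^0·(-1)^2 = +1.
v=17: a=17^0·(≡4), b=17^2·(≡14) mod 17; (4|17)=+1, (14|17)=-1; (−1)^{0·2·8}·(+1)^2·(-1)^0 = +1.
v=7: a=7^-2·(≡6), b=7^0·(≡2) mod 7; (6|7)=-1, (2|7)=+1; (−1)^{-2·0·3}·(-1)^0·(+1)^-2 = +1.
v=∞: 55 > 0 and -5 < 0  ⇒  (a,b)_∞ = +1.
v=11: a=11^1·(≡5), b=11^0·(≡6) mod 11; (5|11)=+1, (6|11)=-1; (−1)^{1·0·5}·(+1)^0·(-1)^1 = -1.
v=5: a=5^1·(≡4), b=5^1·(≡4) mod 5; (4|5)=+1, (4|5)=+1; (−1)^{1·1·2}·(+1)^1·(+1)^1 = +1.
Ram(55, -5) = {2, 11}; no ℚ_2-point on the conic.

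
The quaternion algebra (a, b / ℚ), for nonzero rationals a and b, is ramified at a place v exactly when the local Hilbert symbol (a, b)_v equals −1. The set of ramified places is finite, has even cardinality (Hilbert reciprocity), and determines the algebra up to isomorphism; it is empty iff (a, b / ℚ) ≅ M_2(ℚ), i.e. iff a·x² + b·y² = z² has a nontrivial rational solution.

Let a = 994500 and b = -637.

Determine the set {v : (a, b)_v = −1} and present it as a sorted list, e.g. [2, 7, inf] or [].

Mod squares: a ≡ 1105, b ≡ -13. Check v ∈ {∞, 2, 3, 5, 7, 13, 17}.
v=7: a=7^0·(≡3), b=7^2·(≡1) mod 7; (3|7)=-1, (1|7)=+1; (−1)^{0·2·3}·(-1)^2·(+1)^0 = +1.
v=17: a=17^1·(≡3), b=17^0·(≡9) mod 17; (3|17)=-1, (9|17)=+1; (−1)^{1·0·8}·(-1)^0·(+1)^1 = +1.
v=2: v_2(a)=2, v_2(b)=0; units ≡ 1, 3 (mod 8); ε·ε+αω+βω = 0·1+2·1+0·0 ≡ 0  ⇒  (a,b)_2 = +1.
v=13: a=13^1·(≡8), b=13^1·(≡3) mod 13; (8|13)=-1, (3|13)=+1; (−1)^{1·1·6}·(-1)^1·(+1)^1 = -1.
v=5: a=5^3·(≡1), b=5^0·(≡3) mod 5; (1|5)=+1, (3|5)=-1; (−1)^{3·0·2}·(+1)^0·(-1)^3 = -1.
v=3: a=3^2·(≡1), b=3^0·(≡2) mod 3; (1|3)=+1, (2|3)=-1; (−1)^{2·0·1}·(+1)^0·(-1)^2 = +1.
v=∞: 1105 > 0 and -13 < 0  ⇒  (a,b)_∞ = +1.
(1105, -13 / ℚ) ramifies at {5, 13}: a division algebra.

[5, 13]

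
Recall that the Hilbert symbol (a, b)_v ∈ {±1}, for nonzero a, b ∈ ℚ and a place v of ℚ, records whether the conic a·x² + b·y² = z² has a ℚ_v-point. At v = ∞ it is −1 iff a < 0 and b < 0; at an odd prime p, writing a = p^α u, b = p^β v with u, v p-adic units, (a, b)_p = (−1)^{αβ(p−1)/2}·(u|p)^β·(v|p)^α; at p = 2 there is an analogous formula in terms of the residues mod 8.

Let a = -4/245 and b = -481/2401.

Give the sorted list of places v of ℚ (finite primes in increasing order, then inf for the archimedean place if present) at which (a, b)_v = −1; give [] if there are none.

Mod squares: a ≡ -5, b ≡ -481. Check v ∈ {∞, 2, 5, 7, 13, 37}.
v=7: a=7^-2·(≡2), b=7^-4·(≡2) mod 7; (2|7)=+1, (2|7)=+1; (−1)^{-2·-4·3}·(+1)^-4·(+1)^-2 = +1.
v=37: a=37^0·(≡32), b=37^1·(≡31) mod 37; (32|37)=-1, (31|37)=-1; (−1)^{0·1·18}·(-1)^1·(-1)^0 = -1.
v=13: a=13^0·(≡2), b=13^1·(≡6) mod 13; (2|13)=-1, (6|13)=-1; (−1)^{0·1·6}·(-1)^1·(-1)^0 = -1.
v=2: v_2(a)=2, v_2(b)=0; units ≡ 3, 7 (mod 8); ε·ε+αω+βω = 1·1+2·0+0·1 ≡ 1  ⇒  (a,b)_2 = -1.
v=5: a=5^-1·(≡4), b=5^0·(≡4) mod 5; (4|5)=+1, (4|5)=+1; (−1)^{-1·0·2}·(+1)^0·(+1)^-1 = +1.
v=∞: -5 < 0 and -481 < 0  ⇒  (a,b)_∞ = -1.
(-5, -481 / ℚ) ramifies at {2, 13, 37, ∞}: a division algebra.

[2, 13, 37, inf]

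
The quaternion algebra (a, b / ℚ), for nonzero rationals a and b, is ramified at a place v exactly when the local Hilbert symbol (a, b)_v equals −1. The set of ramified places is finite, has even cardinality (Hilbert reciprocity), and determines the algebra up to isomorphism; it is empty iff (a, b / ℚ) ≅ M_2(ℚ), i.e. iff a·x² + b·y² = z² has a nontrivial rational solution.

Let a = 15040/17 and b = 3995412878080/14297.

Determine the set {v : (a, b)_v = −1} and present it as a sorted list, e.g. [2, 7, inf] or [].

[2, 5, 17, 43]

Mod squares: a ≡ 3995, b ≡ 1569943115. Check v ∈ {∞, 2, 5, 13, 17, 19, 29, 37, 43, 47}.
v=∞: 3995 > 0 and 1569943115 > 0  ⇒  (a,b)_∞ = +1.
v=29: a=29^0·(≡13), b=29^-2·(≡27) mod 29; (13|29)=+1, (27|29)=-1; (−1)^{0·-2·14}·(+1)^-2·(-1)^0 = +1.
v=19: a=19^0·(≡4), b=19^1·(≡17) mod 19; (4|19)=+1, (17|19)=+1; (−1)^{0·1·9}·(+1)^1·(+1)^0 = +1.
v=5: a=5^1·(≡4), b=5^1·(≡3) mod 5; (4|5)=+1, (3|5)=-1; (−1)^{1·1·2}·(+1)^1·(-1)^1 = -1.
v=13: a=13^0·(≡3), b=13^3·(≡1) mod 13; (3|13)=+1, (1|13)=+1; (−1)^{0·3·6}·(+1)^3·(+1)^0 = +1.
v=37: a=37^0·(≡25), b=37^1·(≡24) mod 37; (25|37)=+1, (24|37)=-1; (−1)^{0·1·18}·(+1)^1·(-1)^0 = +1.
v=17: a=17^-1·(≡12), b=17^-1·(≡4) mod 17; (12|17)=-1, (4|17)=+1; (−1)^{-1·-1·8}·(-1)^-1·(+1)^-1 = -1.
v=43: a=43^0·(≡7), b=43^1·(≡27) mod 43; (7|43)=-1, (27|43)=-1; (−1)^{0·1·21}·(-1)^1·(-1)^0 = -1.
v=47: a=47^1·(≡5), b=47^1·(≡8) mod 47; (5|47)=-1, (8|47)=+1; (−1)^{1·1·23}·(-1)^1·(+1)^1 = +1.
v=2: v_2(a)=6, v_2(b)=8; units ≡ 3, 3 (mod 8); ε·ε+αω+βω = 1·1+6·1+8·1 ≡ 1  ⇒  (a,b)_2 = -1.
Ram(3995, 1569943115) = {2, 5, 17, 43}; no ℚ_2-point on the conic.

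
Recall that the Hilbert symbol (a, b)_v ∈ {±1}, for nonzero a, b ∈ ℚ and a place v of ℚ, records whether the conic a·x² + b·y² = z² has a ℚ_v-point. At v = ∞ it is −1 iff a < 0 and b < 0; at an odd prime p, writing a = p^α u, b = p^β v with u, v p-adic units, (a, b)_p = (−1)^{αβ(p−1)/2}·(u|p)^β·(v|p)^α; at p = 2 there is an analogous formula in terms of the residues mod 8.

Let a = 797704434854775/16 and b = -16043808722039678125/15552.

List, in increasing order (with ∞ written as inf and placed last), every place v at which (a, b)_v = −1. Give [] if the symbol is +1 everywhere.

[3, 23]

(a, b) ≡ (1311, -255) mod (ℚ^×)²; places V = {2, 3, 5, 7, 13, 17, 19, 23, ∞}.
(a,b)_2: α=-4, β=-6; u≡7, v≡1 (mod 8); ε(u)ε(v)=1·0, αω(v)=-4·0, βω(u)=-6·0; sum ≡ 0  ⇒  +1.
(a,b)_17: α=2, u≡9; β=1, v≡8 (mod 17); (9|17)=+1, (8|17)=+1; sign (−1)^0·+1^1·+1^2 = +1.
(a,b)_∞: sgn(1311)=+, sgn(-255)=−, so +1.
(a,b)_19: α=3, u≡12; β=4, v≡16 (mod 19); (12|19)=-1, (16|19)=+1; sign (−1)^0·-1^4·+1^3 = +1.
(a,b)_5: α=2, u≡1; β=5, v≡4 (mod 5); (1|5)=+1, (4|5)=+1; sign (−1)^0·+1^5·+1^2 = +1.
(a,b)_7: α=2, u≡4; β=2, v≡4 (mod 7); (4|7)=+1, (4|7)=+1; sign (−1)^0·+1^2·+1^2 = +1.
(a,b)_13: α=0, u≡2; β=2, v≡2 (mod 13); (2|13)=-1, (2|13)=-1; sign (−1)^0·-1^2·-1^0 = +1.
(a,b)_23: α=3, u≡17; β=4, v≡21 (mod 23); (17|23)=-1, (21|23)=-1; sign (−1)^0·-1^4·-1^3 = -1.
(a,b)_3: α=3, u≡2; β=-5, v≡2 (mod 3); (2|3)=-1, (2|3)=-1; sign (−1)^1·-1^-5·-1^3 = -1.
(1311, -255 / ℚ) ramifies at {3, 23}: a division algebra.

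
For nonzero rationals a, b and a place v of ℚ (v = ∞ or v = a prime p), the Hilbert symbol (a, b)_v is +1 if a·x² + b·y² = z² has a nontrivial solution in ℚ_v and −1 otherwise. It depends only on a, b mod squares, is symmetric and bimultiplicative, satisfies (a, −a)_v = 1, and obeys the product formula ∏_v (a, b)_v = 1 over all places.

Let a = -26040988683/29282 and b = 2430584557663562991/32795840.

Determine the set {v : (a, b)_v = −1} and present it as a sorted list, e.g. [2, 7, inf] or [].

[2, 29]

Mod squares: a ≡ -2726, b ≡ 1085. Check v ∈ {∞, 2, 3, 5, 7, 11, 29, 31, 47}.
v=7: a=7^0·(≡4), b=7^-1·(≡2) mod 7; (4|7)=+1, (2|7)=+1; (−1)^{0·-1·3}·(+1)^-1·(+1)^0 = +1.
v=29: a=29^1·(≡28), b=29^2·(≡10) mod 29; (28|29)=+1, (10|29)=-1; (−1)^{1·2·14}·(+1)^2·(-1)^1 = -1.
v=5: a=5^0·(≡1), b=5^-1·(≡2) mod 5; (1|5)=+1, (2|5)=-1; (−1)^{0·-1·2}·(+1)^-1·(-1)^0 = +1.
v=47: a=47^3·(≡18), b=47^6·(≡37) mod 47; (18|47)=+1, (37|47)=+1; (−1)^{3·6·23}·(+1)^6·(+1)^3 = +1.
v=31: a=31^2·(≡4), b=31^3·(≡8) mod 31; (4|31)=+1, (8|31)=+1; (−1)^{2·3·15}·(+1)^3·(+1)^2 = +1.
v=11: a=11^-4·(≡8), b=11^-4·(≡6) mod 11; (8|11)=-1, (6|11)=-1; (−1)^{-4·-4·5}·(-1)^-4·(-1)^-4 = +1.
v=2: v_2(a)=-1, v_2(b)=-6; units ≡ 5, 5 (mod 8); ε·ε+αω+βω = 0·0+-1·1+-6·1 ≡ 1  ⇒  (a,b)_2 = -1.
v=3: a=3^2·(≡1), b=3^2·(≡2) mod 3; (1|3)=+1, (2|3)=-1; (−1)^{2·2·1}·(+1)^2·(-1)^2 = +1.
v=∞: -2726 < 0 and 1085 > 0  ⇒  (a,b)_∞ = +1.
|Ram(-2726, 1085)| = 2, even; anisotropic at {2, 29}.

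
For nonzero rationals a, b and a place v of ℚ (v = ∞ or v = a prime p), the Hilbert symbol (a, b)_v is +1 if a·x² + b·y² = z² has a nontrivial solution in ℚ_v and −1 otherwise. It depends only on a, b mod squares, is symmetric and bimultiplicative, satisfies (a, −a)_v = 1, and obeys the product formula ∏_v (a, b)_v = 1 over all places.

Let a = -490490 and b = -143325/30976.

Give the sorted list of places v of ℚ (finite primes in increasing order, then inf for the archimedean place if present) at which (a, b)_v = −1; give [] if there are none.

(a, b) ≡ (-10010, -13) mod (ℚ^×)²; places V = {2, 3, 5, 7, 11, 13, ∞}.
(a,b)_3: α=0, u≡1; β=2, v≡2 (mod 3); (1|3)=+1, (2|3)=-1; sign (−1)^0·+1^2·-1^0 = +1.
(a,b)_13: α=1, u≡9; β=1, v≡9 (mod 13); (9|13)=+1, (9|13)=+1; sign (−1)^0·+1^1·+1^1 = +1.
(a,b)_7: α=3, u≡5; β=2, v≡1 (mod 7); (5|7)=-1, (1|7)=+1; sign (−1)^0·-1^2·+1^3 = +1.
(a,b)_∞: sgn(-10010)=−, sgn(-13)=−, so -1.
(a,b)_2: α=1, β=-8; u≡3, v≡3 (mod 8); ε(u)ε(v)=1·1, αω(v)=1·1, βω(u)=-8·1; sum ≡ 0  ⇒  +1.
(a,b)_11: α=1, u≡4; β=-2, v≡9 (mod 11); (4|11)=+1, (9|11)=+1; sign (−1)^0·+1^-2·+1^1 = +1.
(a,b)_5: α=1, u≡2; β=2, v≡2 (mod 5); (2|5)=-1, (2|5)=-1; sign (−1)^0·-1^2·-1^1 = -1.
|Ram(-10010, -13)| = 2, even; anisotropic at {5, ∞}.

[5, inf]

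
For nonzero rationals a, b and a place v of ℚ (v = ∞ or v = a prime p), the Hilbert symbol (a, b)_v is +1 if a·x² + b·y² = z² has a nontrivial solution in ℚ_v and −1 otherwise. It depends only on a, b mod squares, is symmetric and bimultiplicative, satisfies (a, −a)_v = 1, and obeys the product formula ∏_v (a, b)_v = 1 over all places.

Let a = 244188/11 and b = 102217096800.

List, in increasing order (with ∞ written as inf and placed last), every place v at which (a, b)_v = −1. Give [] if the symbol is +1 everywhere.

[2, 13, 17, 19]

(a, b) ≡ (74613, 579462) mod (ℚ^×)²; places V = {2, 3, 5, 7, 11, 13, 17, 19, 23, ∞}.
(a,b)_19: α=1, u≡18; β=1, v≡12 (mod 19); (18|19)=-1, (12|19)=-1; sign (−1)^1·-1^1·-1^1 = -1.
(a,b)_11: α=-1, u≡10; β=0, v≡5 (mod 11); (10|11)=-1, (5|11)=+1; sign (−1)^0·-1^0·+1^-1 = +1.
(a,b)_7: α=1, u≡6; β=2, v≡4 (mod 7); (6|7)=-1, (4|7)=+1; sign (−1)^0·-1^2·+1^1 = +1.
(a,b)_13: α=0, u≡2; β=1, v≡4 (mod 13); (2|13)=-1, (4|13)=+1; sign (−1)^0·-1^1·+1^0 = -1.
(a,b)_17: α=1, u≡3; β=1, v≡8 (mod 17); (3|17)=-1, (8|17)=+1; sign (−1)^0·-1^1·+1^1 = -1.
(a,b)_23: α=0, u≡6; β=1, v≡2 (mod 23); (6|23)=+1, (2|23)=+1; sign (−1)^0·+1^1·+1^0 = +1.
(a,b)_2: α=2, β=5; u≡5, v≡3 (mod 8); ε(u)ε(v)=0·1, αω(v)=2·1, βω(u)=5·1; sum ≡ 1  ⇒  -1.
(a,b)_3: α=3, u≡1; β=3, v≡2 (mod 3); (1|3)=+1, (2|3)=-1; sign (−1)^1·+1^3·-1^3 = +1.
(a,b)_5: α=0, u≡3; β=2, v≡2 (mod 5); (3|5)=-1, (2|5)=-1; sign (−1)^0·-1^2·-1^0 = +1.
(a,b)_∞: sgn(74613)=+, sgn(579462)=+, so +1.
Ram(74613, 579462) = {2, 13, 17, 19}; no ℚ_2-point on the conic.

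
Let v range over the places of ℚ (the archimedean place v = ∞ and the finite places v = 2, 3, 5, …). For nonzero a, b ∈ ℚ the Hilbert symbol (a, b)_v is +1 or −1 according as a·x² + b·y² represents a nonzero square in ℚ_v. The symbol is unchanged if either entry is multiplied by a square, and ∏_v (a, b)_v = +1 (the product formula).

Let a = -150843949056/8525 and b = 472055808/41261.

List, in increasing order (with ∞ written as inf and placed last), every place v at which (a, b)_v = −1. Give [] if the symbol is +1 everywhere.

Mod squares: a ≡ -37851, b ≡ 1023. Check v ∈ {∞, 2, 3, 5, 7, 11, 31, 37}.
v=7: a=7^0·(≡3), b=7^4·(≡2) mod 7; (3|7)=-1, (2|7)=+1; (−1)^{0·4·3}·(-1)^4·(+1)^0 = +1.
v=2: v_2(a)=24, v_2(b)=16; units ≡ 5, 7 (mod 8); ε·ε+αω+βω = 0·1+24·0+16·1 ≡ 0  ⇒  (a,b)_2 = +1.
v=5: a=5^-2·(≡4), b=5^0·(≡3) mod 5; (4|5)=+1, (3|5)=-1; (−1)^{-2·0·2}·(+1)^0·(-1)^-2 = +1.
v=31: a=31^-1·(≡4), b=31^-1·(≡20) mod 31; (4|31)=+1, (20|31)=+1; (−1)^{-1·-1·15}·(+1)^-1·(+1)^-1 = -1.
v=∞: -37851 < 0 and 1023 > 0  ⇒  (a,b)_∞ = +1.
v=11: a=11^-1·(≡7), b=11^-3·(≡9) mod 11; (7|11)=-1, (9|11)=+1; (−1)^{-1·-3·5}·(-1)^-3·(+1)^-1 = +1.
v=37: a=37^1·(≡23), b=37^0·(≡19) mod 37; (23|37)=-1, (19|37)=-1; (−1)^{1·0·18}·(-1)^0·(-1)^1 = -1.
v=3: a=3^5·(≡1), b=3^1·(≡2) mod 3; (1|3)=+1, (2|3)=-1; (−1)^{5·1·1}·(+1)^1·(-1)^5 = +1.
|Ram(-37851, 1023)| = 2, even; anisotropic at {31, 37}.

[31, 37]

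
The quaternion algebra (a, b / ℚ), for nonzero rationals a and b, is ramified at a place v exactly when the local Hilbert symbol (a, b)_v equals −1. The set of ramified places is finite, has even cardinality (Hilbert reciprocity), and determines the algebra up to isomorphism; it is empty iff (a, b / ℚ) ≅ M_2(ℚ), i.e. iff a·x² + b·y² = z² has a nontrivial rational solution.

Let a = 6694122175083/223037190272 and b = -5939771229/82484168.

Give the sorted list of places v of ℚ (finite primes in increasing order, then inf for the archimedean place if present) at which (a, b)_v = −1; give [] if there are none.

[2, 3]

Mod squares: a ≡ 246, b ≡ -5658. Check v ∈ {∞, 2, 3, 7, 13, 19, 23, 41}.
v=19: a=19^-2·(≡2), b=19^-2·(≡17) mod 19; (2|19)=-1, (17|19)=+1; (−1)^{-2·-2·9}·(-1)^-2·(+1)^-2 = +1.
v=41: a=41^1·(≡22), b=41^1·(≡35) mod 41; (22|41)=-1, (35|41)=-1; (−1)^{1·1·20}·(-1)^1·(-1)^1 = +1.
v=3: a=3^5·(≡1), b=3^5·(≡1) mod 3; (1|3)=+1, (1|3)=+1; (−1)^{5·5·1}·(+1)^5·(+1)^5 = -1.
v=13: a=13^-6·(≡3), b=13^-4·(≡12) mod 13; (3|13)=+1, (12|13)=+1; (−1)^{-6·-4·6}·(+1)^-4·(+1)^-6 = +1.
v=2: v_2(a)=-7, v_2(b)=-3; units ≡ 3, 3 (mod 8); ε·ε+αω+βω = 1·1+-7·1+-3·1 ≡ 1  ⇒  (a,b)_2 = -1.
v=7: a=7^4·(≡4), b=7^2·(≡3) mod 7; (4|7)=+1, (3|7)=-1; (−1)^{4·2·3}·(+1)^2·(-1)^4 = +1.
v=∞: 246 > 0 and -5658 < 0  ⇒  (a,b)_∞ = +1.
v=23: a=23^4·(≡6), b=23^3·(≡20) mod 23; (6|23)=+1, (20|23)=-1; (−1)^{4·3·11}·(+1)^3·(-1)^4 = +1.
Ram(246, -5658) = {2, 3}; no ℚ_2-point on the conic.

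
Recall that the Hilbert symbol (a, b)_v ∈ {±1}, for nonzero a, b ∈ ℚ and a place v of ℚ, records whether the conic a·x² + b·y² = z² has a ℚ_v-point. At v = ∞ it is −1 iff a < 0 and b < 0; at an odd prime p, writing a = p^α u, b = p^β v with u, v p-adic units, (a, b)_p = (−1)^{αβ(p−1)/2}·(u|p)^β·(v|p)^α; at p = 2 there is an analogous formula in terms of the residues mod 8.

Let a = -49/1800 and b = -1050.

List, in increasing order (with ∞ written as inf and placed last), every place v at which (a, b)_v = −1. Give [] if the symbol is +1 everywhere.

[7, inf]

Mod squares: a ≡ -2, b ≡ -42. Check v ∈ {∞, 2, 3, 5, 7}.
v=7: a=7^2·(≡6), b=7^1·(≡4) mod 7; (6|7)=-1, (4|7)=+1; (−1)^{2·1·3}·(-1)^1·(+1)^2 = -1.
v=3: a=3^-2·(≡1), b=3^1·(≡1) mod 3; (1|3)=+1, (1|3)=+1; (−1)^{-2·1·1}·(+1)^1·(+1)^-2 = +1.
v=2: v_2(a)=-3, v_2(b)=1; units ≡ 7, 3 (mod 8); ε·ε+αω+βω = 1·1+-3·1+1·0 ≡ 0  ⇒  (a,b)_2 = +1.
v=∞: -2 < 0 and -42 < 0  ⇒  (a,b)_∞ = -1.
v=5: a=5^-2·(≡3), b=5^2·(≡3) mod 5; (3|5)=-1, (3|5)=-1; (−1)^{-2·2·2}·(-1)^2·(-1)^-2 = +1.
|Ram(-2, -42)| = 2, even; anisotropic at {7, ∞}.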